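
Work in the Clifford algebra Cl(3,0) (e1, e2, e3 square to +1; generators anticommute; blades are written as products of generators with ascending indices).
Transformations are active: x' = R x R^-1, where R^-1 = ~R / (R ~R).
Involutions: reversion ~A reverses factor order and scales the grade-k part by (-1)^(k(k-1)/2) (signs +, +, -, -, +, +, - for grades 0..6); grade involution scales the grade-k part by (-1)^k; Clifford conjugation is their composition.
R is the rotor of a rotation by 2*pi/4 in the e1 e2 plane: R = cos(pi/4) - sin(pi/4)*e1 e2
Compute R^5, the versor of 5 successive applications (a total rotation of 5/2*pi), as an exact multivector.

Rotor phase runs at HALF the rotation angle; powers of one rotor simply add phase, so after 5 steps in e1 e2 the phase is 5*pi/4 = 5*pi/4 and R^5 = cos(5*pi/4) - sin(5*pi/4)*e1 e2.
cos(5*pi/4) = -sqrt(2)/2 and sin(5*pi/4) = -sqrt(2)/2, so R^5 = -sqrt(2)/2 + sqrt(2)/2*e1 e2. The net rotation is 1/2*pi (after discarding 1 full turn, each of which contributes a factor -1 to the rotor); the rotor keeps the half-angle phase exactly.
Answer: -sqrt(2)/2 + sqrt(2)/2*e1 e2


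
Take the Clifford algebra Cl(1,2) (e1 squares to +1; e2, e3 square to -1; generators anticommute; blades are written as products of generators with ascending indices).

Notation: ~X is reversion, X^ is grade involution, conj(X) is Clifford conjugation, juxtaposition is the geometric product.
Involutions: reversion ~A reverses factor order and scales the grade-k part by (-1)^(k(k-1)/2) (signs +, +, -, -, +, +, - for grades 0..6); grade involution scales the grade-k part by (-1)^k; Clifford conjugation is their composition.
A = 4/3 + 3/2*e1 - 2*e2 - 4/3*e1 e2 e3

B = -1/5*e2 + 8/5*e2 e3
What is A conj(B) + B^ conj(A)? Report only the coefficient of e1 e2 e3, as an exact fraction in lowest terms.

first term: 2/5 - 32/15*e1 + 4/15*e2 - 16/5*e3 + 3/10*e1 e2 - 4/15*e1 e3 - 32/15*e2 e3 - 12/5*e1 e2 e3
second term: -2/5 + 32/15*e1 + 4/15*e2 + 16/5*e3 + 3/10*e1 e2 - 4/15*e1 e3 + 32/15*e2 e3 - 12/5*e1 e2 e3
Answer: -24/5


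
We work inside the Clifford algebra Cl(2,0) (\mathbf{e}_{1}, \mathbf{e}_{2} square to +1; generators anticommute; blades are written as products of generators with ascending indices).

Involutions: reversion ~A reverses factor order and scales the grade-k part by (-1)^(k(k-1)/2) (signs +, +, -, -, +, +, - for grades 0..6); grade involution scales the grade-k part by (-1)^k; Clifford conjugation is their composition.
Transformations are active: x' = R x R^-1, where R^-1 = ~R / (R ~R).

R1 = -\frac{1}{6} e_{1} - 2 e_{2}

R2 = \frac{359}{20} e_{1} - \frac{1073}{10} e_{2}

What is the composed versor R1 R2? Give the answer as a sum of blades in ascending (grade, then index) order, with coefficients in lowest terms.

Distribute over the terms of R1 (each basis-blade product reordered to ascending indices, repeated generators contracted through their squares):
(-\frac{1}{6} e_{1}) R2 = -\frac{359}{120} + \frac{1073}{60} e_{1} e_{2}
(-2 e_{2}) R2 = \frac{1073}{5} + \frac{359}{10} e_{1} e_{2}
Summing the partial products and collecting blades:
Answer: \frac{25393}{120} + \frac{3227}{60} e_{1} e_{2}


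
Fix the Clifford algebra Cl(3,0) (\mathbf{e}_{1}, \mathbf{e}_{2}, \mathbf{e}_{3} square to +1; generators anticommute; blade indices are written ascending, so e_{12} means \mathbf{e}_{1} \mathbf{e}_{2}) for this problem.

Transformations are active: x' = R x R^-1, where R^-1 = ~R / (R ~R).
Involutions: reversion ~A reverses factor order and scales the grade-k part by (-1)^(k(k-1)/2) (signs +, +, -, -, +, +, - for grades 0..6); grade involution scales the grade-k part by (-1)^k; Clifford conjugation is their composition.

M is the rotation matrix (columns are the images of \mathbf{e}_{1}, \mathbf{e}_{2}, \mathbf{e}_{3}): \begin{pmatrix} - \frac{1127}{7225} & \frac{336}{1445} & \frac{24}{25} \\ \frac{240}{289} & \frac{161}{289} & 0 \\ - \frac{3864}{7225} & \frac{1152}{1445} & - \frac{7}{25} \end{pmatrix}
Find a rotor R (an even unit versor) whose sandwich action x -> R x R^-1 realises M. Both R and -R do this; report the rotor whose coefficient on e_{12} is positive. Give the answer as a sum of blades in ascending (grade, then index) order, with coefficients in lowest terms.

Method: write R = a + b12*e_{12} + b13*e_{13} + b23*e_{23} with a^2 + b12^2 + b13^2 + b23^2 = 1 (so R^-1 = ~R). Expanding the columns R e_j ~R gives tr M = 4a^2 - 1 and, from the antisymmetric part, M21 - M12 = -4a*b12, M13 - M31 = 4a*b13, M32 - M23 = -4a*b23.
Here tr M = \frac{35}{289}, so a^2 = (1 + tr M)/4 = \frac{81}{289} and a = ±\frac{9}{17}. Taking a = \frac{9}{17}: M21 - M12 = \frac{864}{1445}, M13 - M31 = \frac{432}{289}, M32 - M23 = \frac{1152}{1445}, giving b12 = -\frac{24}{85}, b13 = \frac{12}{17}, b23 = -\frac{32}{85}, i.e. R = \frac{9}{17} - \frac{24}{85} e_{12} + \frac{12}{17} e_{13} - \frac{32}{85} e_{23}.
Its e_{12} coefficient is negative, so report the other preimage -R.
Answer: -\frac{9}{17} + \frac{24}{85} e_{12} - \frac{12}{17} e_{13} + \frac{32}{85} e_{23}. Uniqueness: Spin(3) -> SO(3) maps R and -R to the same rotation of trace \frac{35}{289}; fixing the sign of the e_{12} coefficient removes the ambiguity.


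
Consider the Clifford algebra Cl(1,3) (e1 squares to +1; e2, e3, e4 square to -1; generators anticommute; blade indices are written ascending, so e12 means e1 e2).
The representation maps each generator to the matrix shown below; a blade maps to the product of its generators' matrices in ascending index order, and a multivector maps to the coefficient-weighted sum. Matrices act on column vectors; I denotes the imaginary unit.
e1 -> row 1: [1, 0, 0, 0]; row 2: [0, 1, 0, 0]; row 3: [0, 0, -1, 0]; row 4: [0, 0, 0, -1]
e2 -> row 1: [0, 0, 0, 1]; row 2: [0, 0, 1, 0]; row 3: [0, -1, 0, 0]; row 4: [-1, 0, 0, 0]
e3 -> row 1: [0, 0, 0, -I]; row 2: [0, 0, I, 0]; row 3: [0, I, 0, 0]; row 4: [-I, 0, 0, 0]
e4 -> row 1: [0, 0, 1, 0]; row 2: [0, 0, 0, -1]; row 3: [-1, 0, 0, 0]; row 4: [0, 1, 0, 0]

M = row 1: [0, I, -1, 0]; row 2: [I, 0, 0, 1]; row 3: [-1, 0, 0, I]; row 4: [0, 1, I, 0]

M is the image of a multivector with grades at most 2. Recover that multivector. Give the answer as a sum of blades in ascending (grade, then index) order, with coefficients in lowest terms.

Method: the blade images are trace-orthogonal — tr(rho(e_A) rho(e_B)^-1) = 4 if A = B and 0 otherwise — and rho(e_A)^-1 = (e_A)^2 * rho(e_A) with (e_A)^2 = +1 or -1, so the coefficient of e_A in the preimage is (e_A)^2 * tr(M rho(e_A))/4.
Nonzero projections over blades of grade <= 2: e14: (e14)^2 = +1, tr(M rho(e14)) = -4, coefficient -1; e34: (e34)^2 = -1, tr(M rho(e34)) = 4, coefficient -1. Every other blade of grade <= 2 projects to 0.
Answer: -e14 - e34


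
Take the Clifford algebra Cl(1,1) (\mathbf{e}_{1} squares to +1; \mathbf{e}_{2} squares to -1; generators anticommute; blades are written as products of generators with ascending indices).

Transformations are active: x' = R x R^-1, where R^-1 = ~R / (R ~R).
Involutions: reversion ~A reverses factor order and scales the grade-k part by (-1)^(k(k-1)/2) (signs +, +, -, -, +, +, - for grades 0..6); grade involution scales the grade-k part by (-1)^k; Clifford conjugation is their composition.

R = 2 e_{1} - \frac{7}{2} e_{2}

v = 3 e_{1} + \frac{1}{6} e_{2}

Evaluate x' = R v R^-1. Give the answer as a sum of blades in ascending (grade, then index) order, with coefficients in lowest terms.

~R = 2 e_{1} - \frac{7}{2} e_{2}, and R ~R = -\frac{33}{4}, so R^-1 = ~R / (-\frac{33}{4}).
R v = \frac{79}{12} + \frac{65}{6} e_{1} e_{2}
Answer: -\frac{613}{99} e_{1} + \frac{1073}{198} e_{2}


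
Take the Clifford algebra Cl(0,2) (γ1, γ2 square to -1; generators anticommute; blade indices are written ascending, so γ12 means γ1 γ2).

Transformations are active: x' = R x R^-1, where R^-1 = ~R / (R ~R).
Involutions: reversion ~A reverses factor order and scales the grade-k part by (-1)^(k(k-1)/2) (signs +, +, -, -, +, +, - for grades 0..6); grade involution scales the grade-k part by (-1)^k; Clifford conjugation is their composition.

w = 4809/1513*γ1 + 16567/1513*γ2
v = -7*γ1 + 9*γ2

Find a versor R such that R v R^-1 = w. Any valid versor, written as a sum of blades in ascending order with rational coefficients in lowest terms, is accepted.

Construction: equal norms (both -130) license R = v + w = -5782/1513*γ1 + 30184/1513*γ2 — nothing changes along that direction, while (v - w)/2 changes sign, so v maps onto w.
Answer: -5782/1513*γ1 + 30184/1513*γ2


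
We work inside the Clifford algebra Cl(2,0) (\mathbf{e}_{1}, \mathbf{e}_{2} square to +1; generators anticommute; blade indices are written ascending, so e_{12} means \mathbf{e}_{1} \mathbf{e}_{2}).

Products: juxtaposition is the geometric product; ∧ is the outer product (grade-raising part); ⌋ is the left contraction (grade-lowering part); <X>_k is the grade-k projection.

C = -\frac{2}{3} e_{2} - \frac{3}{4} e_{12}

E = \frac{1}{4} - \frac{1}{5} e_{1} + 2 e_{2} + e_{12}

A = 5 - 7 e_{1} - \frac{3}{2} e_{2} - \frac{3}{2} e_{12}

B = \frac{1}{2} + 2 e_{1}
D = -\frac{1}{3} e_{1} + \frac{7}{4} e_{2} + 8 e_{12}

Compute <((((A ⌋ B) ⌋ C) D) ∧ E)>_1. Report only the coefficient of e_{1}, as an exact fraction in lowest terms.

step 1: -\frac{23}{2} + 10 e_{1}
step 2: \frac{1}{6} e_{2} + \frac{69}{8} e_{12}
step 3: -\frac{1649}{24} + \frac{1321}{96} e_{1} + \frac{23}{8} e_{2} + \frac{1}{18} e_{12}
step 4: -\frac{1649}{96} + \frac{32989}{1920} e_{1} - \frac{13123}{96} e_{2} - \frac{29231}{720} e_{12}
step 5: \frac{32989}{1920} e_{1} - \frac{13123}{96} e_{2}
Answer: \frac{32989}{1920}


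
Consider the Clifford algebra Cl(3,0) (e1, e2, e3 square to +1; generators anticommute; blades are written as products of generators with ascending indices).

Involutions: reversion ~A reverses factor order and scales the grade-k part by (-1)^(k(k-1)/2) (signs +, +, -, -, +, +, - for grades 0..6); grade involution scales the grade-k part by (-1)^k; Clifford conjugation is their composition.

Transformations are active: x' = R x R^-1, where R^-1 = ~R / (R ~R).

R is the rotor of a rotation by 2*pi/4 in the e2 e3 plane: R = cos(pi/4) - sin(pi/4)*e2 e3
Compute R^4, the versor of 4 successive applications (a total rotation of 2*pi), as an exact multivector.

The rotor phase is half the rotation angle and phases add under composition, so 4 steps in the e2 e3 plane accumulate phase 4*(pi/4) = pi: R^4 = cos(pi) - sin(pi)*e2 e3.
cos(pi) = -1 and sin(pi) = 0, so R^4 = -1. The total rotation 2*pi is 1 full turn, so every vector returns to itself, yet the rotor is -1, on the OTHER sheet of the double cover (an odd number of 2*pi turns).
Answer: -1


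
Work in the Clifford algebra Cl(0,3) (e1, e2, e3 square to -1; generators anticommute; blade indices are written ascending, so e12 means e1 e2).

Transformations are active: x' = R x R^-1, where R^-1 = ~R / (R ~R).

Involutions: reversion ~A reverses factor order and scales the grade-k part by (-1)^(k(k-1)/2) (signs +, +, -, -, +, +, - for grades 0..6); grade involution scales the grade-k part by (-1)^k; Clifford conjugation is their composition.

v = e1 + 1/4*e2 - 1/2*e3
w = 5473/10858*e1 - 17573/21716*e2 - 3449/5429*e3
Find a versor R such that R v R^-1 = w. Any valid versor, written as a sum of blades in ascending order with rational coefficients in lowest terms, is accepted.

Sketch: the shared square -21/16 makes R = v + w = 16331/10858*e1 - 3036/5429*e2 - 12327/10858*e3 the natural versor; its sandwich fixes that direction, negates (v - w)/2, and sends v to w.
Answer: 16331/10858*e1 - 3036/5429*e2 - 12327/10858*e3


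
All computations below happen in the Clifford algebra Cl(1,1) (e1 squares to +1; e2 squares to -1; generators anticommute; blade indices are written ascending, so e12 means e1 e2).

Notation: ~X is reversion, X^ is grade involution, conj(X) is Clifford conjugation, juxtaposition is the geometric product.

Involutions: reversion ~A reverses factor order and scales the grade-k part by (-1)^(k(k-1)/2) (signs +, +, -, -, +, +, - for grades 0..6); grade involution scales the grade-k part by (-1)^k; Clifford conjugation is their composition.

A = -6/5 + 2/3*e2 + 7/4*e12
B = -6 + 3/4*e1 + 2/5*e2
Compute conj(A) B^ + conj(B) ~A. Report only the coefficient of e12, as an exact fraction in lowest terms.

first term: 104/15 + 1/5*e1 + 1267/400*e2 + 10*e12
second term: 112/15 + 8/5*e1 - 883/400*e2 + 10*e12
Answer: 20


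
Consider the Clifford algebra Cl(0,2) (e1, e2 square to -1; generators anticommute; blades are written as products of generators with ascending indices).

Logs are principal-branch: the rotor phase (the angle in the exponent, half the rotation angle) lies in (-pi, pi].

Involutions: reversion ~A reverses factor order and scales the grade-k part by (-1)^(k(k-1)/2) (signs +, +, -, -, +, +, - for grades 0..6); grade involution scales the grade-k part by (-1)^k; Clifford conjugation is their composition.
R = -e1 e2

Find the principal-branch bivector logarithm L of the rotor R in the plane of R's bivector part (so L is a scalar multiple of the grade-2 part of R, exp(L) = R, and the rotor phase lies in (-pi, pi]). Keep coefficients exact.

The scalar part of R is 0, and that scalar determines the rotor phase on the principal branch; recovering the unit plane as bivector-part over sine of the phase gives L = phase * plane.
Concretely: cos(phase) = 0 gives phase = ±pi/2, and since phase/sin(phase) is even the sign is immaterial: L = (phase/sin(phase)) * <R>_2 = (pi/2) * <R>_2.
Answer: -pi/2*e1 e2


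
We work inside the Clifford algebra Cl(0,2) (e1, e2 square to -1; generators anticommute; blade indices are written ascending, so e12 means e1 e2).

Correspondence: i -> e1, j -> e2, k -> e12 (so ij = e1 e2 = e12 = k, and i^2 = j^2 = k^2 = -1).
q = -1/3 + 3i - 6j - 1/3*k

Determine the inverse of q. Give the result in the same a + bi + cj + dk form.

In blades: q = -1/3 + 3*e1 - 6*e2 - 1/3*e12.
With qbar = -1/3 - 3*e1 + 6*e2 + 1/3*e12 (scalar fixed, mapped units negated), q qbar = 407/9 (the sum of squared coefficients), so q^-1 = qbar / (407/9) = -3/407 - 27/407*e1 + 54/407*e2 + 3/407*e12; translating back:
Answer: -3/407 - 27/407*i + 54/407*j + 3/407*k


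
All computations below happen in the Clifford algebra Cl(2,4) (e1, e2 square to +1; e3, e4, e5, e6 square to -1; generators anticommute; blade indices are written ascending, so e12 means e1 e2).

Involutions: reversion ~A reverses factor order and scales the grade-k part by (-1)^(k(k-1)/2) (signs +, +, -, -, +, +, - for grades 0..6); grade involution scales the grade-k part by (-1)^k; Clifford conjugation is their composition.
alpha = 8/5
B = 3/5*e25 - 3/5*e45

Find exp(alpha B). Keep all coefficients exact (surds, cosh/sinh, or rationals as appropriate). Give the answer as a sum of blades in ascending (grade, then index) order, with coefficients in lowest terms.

B^2 term by term: the squares give (3/5)^2*(e25)^2 + (-3/5)^2*(e45)^2 = 9/25*(+1) + 9/25*(-1) = 0 (each basis 2-blade squares to minus the product of its generators' squares); cross terms between blades sharing an index anticommute and cancel. So B^2 = 0.
B^2 = 0, and the exponential is exactly linear here: exp(alpha B) = 1 + alpha B (parabolic case).
Answer: 1 + 24/25*e25 - 24/25*e45


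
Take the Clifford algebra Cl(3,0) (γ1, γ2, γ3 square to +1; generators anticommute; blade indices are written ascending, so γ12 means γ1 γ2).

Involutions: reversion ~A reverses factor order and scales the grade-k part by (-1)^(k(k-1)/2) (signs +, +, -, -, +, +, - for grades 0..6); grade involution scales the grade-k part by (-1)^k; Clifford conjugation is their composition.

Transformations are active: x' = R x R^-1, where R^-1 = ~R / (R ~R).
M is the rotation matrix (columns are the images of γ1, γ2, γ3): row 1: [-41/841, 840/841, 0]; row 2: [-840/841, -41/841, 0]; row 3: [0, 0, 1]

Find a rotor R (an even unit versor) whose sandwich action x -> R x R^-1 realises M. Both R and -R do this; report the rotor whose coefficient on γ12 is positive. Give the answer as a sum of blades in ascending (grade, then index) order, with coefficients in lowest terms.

Method: write R = a + b12*γ12 + b13*γ13 + b23*γ23 with a^2 + b12^2 + b13^2 + b23^2 = 1 (so R^-1 = ~R). Expanding the columns R e_j ~R gives tr M = 4a^2 - 1 and, from the antisymmetric part, M21 - M12 = -4a*b12, M13 - M31 = 4a*b13, M32 - M23 = -4a*b23.
Here tr M = 759/841, so a^2 = (1 + tr M)/4 = 400/841 and a = ±20/29. Taking a = 20/29: M21 - M12 = -1680/841, M13 - M31 = 0, M32 - M23 = 0, giving b12 = 21/29, b13 = 0, b23 = 0, i.e. R = 20/29 + 21/29*γ12.
Its γ12 coefficient is already positive.
Answer: 20/29 + 21/29*γ12. Uniqueness: Spin(3) -> SO(3) maps R and -R to the same rotation of trace 759/841; fixing the sign of the γ12 coefficient removes the ambiguity.


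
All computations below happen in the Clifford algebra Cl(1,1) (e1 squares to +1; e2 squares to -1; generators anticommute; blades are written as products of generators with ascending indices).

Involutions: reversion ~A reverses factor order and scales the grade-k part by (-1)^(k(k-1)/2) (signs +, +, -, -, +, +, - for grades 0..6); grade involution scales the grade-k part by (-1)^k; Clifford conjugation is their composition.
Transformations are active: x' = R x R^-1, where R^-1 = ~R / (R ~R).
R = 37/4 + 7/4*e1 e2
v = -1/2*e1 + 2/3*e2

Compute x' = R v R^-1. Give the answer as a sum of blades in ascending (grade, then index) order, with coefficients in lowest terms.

~R = 37/4 - 7/4*e1 e2, and R ~R = 165/2, so R^-1 = ~R / (165/2).
R v = -139/24*e1 + 169/24*e2
Answer: -3163/3960*e1 + 3613/3960*e2


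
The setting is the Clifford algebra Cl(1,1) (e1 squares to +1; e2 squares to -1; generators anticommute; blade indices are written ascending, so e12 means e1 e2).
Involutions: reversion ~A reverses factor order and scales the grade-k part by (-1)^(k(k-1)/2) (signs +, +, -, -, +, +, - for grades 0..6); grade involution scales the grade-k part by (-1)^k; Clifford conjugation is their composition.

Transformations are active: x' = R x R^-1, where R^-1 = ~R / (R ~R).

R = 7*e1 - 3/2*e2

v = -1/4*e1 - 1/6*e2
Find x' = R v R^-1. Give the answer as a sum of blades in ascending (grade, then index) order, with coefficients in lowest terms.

~R = 7*e1 - 3/2*e2, and R ~R = 187/4, so R^-1 = ~R / (187/4).
R v = -2 - 37/24*e12
Answer: -261/748*e1 + 331/1122*e2


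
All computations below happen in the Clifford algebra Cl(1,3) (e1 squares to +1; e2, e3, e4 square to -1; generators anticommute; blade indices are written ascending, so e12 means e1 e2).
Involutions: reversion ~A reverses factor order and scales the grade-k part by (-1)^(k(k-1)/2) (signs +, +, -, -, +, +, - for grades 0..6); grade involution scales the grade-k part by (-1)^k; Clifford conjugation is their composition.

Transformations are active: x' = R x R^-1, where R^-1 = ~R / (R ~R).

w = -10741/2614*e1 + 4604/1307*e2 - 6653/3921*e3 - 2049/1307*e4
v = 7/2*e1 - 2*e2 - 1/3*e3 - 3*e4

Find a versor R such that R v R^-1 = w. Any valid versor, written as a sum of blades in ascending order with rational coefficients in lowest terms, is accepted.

Construction: equal norms (both -31/36) license R = v + w = -796/1307*e1 + 1990/1307*e2 - 7960/3921*e3 - 5970/1307*e4 — nothing changes along that direction, while (v - w)/2 changes sign, so v maps onto w.
Answer: -796/1307*e1 + 1990/1307*e2 - 7960/3921*e3 - 5970/1307*e4


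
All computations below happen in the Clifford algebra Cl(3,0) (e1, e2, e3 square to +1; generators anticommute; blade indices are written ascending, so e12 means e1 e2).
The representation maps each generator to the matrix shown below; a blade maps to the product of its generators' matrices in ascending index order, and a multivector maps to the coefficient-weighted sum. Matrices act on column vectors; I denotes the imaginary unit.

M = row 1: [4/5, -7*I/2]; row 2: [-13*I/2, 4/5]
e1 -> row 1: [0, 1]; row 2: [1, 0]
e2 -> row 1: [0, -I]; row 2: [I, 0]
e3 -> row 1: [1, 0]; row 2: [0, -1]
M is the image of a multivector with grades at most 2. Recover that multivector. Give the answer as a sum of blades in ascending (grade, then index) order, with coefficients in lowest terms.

Method: 1, rho(e1), rho(e2), rho(e3) form a trace-orthogonal basis of the 2x2 complex matrices (tr(X Y) = 2 if X = Y, else 0), so M = m0*1 + m1*rho(e1) + m2*rho(e2) + m3*rho(e3) with m0 = tr(M)/2 = 4/5, m1 = tr(M rho(e1))/2 = -5*I, m2 = tr(M rho(e2))/2 = -3/2, m3 = tr(M rho(e3))/2 = 0.
Multiplying table entries, the bivector images are rho(e12) = I*rho(e3), rho(e13) = -I*rho(e2), rho(e23) = I*rho(e1); with real blade coefficients the real parts of m0..m3 are the coefficients of 1, e1, e2, e3 and the imaginary parts give the bivectors (e23: Im m1, e13: -Im m2, e12: Im m3).
Answer: 4/5 - 3/2*e2 - 5*e23


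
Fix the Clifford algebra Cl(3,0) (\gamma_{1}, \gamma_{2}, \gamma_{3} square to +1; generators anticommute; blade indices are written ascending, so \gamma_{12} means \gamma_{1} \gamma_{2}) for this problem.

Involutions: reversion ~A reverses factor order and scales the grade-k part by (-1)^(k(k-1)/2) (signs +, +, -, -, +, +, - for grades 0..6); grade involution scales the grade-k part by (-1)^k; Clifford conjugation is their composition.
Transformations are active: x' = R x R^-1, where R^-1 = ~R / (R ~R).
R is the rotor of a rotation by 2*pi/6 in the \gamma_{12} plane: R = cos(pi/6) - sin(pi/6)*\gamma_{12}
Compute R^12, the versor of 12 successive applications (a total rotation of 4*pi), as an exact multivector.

Because a rotor carries half the rotation angle, composing 12 copies of this \gamma_{12}-plane rotor multiplies the phase: 12*(pi/6) = 2 \pi, hence R^12 = cos(2 \pi) - sin(2 \pi)*\gamma_{12}.
cos(2 \pi) = 1 and sin(2 \pi) = 0, so R^12 = 1. The total rotation 4*pi is 2 full turns, so every vector returns to itself, yet the rotor is +1, back on the identity sheet (an even number of 2*pi turns).
Answer: 1


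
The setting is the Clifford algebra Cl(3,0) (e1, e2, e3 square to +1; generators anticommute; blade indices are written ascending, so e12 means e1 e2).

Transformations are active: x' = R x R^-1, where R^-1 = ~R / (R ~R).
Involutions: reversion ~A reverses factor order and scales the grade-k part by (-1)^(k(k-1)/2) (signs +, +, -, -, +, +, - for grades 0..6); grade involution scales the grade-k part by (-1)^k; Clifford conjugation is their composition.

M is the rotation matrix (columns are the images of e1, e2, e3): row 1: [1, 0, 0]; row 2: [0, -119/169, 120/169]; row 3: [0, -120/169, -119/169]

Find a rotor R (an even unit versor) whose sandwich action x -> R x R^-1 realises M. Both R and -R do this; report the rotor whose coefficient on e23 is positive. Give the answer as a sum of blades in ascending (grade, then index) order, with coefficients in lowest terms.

Method: write R = a + b12*e12 + b13*e13 + b23*e23 with a^2 + b12^2 + b13^2 + b23^2 = 1 (so R^-1 = ~R). Expanding the columns R e_j ~R gives tr M = 4a^2 - 1 and, from the antisymmetric part, M21 - M12 = -4a*b12, M13 - M31 = 4a*b13, M32 - M23 = -4a*b23.
Here tr M = -69/169, so a^2 = (1 + tr M)/4 = 25/169 and a = ±5/13. Taking a = 5/13: M21 - M12 = 0, M13 - M31 = 0, M32 - M23 = -240/169, giving b12 = 0, b13 = 0, b23 = 12/13, i.e. R = 5/13 + 12/13*e23.
Its e23 coefficient is already positive.
Answer: 5/13 + 12/13*e23. Note: both R and -R realise this M (trace -69/169); the covering map identifies them, and the e23-coefficient sign is the tie-breaker.


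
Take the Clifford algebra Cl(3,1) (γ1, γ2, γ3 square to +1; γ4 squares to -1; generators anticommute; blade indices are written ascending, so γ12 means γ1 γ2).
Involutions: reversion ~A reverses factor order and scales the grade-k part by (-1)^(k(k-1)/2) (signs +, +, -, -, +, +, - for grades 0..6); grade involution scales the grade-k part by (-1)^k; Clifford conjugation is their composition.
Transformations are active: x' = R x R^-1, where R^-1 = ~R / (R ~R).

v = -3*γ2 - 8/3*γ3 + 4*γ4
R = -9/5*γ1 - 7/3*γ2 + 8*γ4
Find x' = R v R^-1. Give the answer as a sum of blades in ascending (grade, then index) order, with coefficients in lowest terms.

~R = -9/5*γ1 - 7/3*γ2 + 8*γ4, and R ~R = -12446/225, so R^-1 = ~R / (-12446/225).
R v = -25 + 27/5*γ12 + 24/5*γ13 - 36/5*γ14 + 56/9*γ23 + 44/3*γ24 + 64/3*γ34
Answer: -10125/6223*γ1 + 792/889*γ2 + 8/3*γ3 + 20108/6223*γ4


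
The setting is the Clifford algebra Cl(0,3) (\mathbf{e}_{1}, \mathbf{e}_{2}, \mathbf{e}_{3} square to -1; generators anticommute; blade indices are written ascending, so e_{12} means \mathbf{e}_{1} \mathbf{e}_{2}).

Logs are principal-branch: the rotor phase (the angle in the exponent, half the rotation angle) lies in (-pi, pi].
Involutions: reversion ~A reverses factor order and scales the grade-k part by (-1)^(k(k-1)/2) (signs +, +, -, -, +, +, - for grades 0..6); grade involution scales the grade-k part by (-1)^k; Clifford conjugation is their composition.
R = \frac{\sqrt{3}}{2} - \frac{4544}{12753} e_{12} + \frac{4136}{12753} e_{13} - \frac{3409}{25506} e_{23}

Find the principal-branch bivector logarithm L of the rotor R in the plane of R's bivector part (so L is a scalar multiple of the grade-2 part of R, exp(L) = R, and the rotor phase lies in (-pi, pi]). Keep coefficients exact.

The scalar part of R is \frac{\sqrt{3}}{2}, so the principal-branch rotor phase is pinned; divide the bivector part by its sine to get the unit plane — L is the phase times that plane.
Concretely: cos(phase) = \frac{\sqrt{3}}{2} gives phase = ±\frac{\pi}{6}, and since phase/sin(phase) is even the sign is immaterial: L = (phase/sin(phase)) * <R>_2 = (\frac{\pi}{3}) * <R>_2.
Answer: - \frac{4544 \pi}{38259} e_{12} + \frac{4136 \pi}{38259} e_{13} - \frac{3409 \pi}{76518} e_{23}


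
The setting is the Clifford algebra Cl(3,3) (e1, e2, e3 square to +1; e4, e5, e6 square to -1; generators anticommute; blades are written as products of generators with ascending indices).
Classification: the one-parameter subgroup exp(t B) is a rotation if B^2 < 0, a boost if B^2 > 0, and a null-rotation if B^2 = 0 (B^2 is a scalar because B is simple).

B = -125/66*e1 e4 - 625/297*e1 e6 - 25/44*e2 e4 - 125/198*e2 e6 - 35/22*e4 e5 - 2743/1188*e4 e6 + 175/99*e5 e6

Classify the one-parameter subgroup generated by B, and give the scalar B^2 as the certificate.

B^2 term by term: the squares give (-125/66)^2*(e1 e4)^2 + (-625/297)^2*(e1 e6)^2 + (-25/44)^2*(e2 e4)^2 + (-125/198)^2*(e2 e6)^2 + (-35/22)^2*(e4 e5)^2 + (-2743/1188)^2*(e4 e6)^2 + (175/99)^2*(e5 e6)^2 = 15625/4356*(+1) + 390625/88209*(+1) + 625/1936*(+1) + 15625/39204*(+1) + 1225/484*(-1) + 7524049/1411344*(-1) + 30625/9801*(-1) = -9/4 (each basis 2-blade squares to minus the product of its generators' squares); cross terms between blades sharing an index anticommute and cancel; the commuting (index-disjoint) pairs give grade-4 terms 2*c*c'*(blade product), which cancel blade by blade — e1 e2 e4 e6: -15625/6534 + 15625/6534 = 0; e1 e4 e5 e6: -21875/3267 + 21875/3267 = 0; e2 e4 e5 e6: -4375/2178 + 4375/2178 = 0 — confirming B is simple. So B^2 = -9/4.
Answer: rotation, certificate B^2 = -9/4. Why this suffices: the scalar -9/4 survives any versor conjugation, so its sign alone determines the class however B is presented.


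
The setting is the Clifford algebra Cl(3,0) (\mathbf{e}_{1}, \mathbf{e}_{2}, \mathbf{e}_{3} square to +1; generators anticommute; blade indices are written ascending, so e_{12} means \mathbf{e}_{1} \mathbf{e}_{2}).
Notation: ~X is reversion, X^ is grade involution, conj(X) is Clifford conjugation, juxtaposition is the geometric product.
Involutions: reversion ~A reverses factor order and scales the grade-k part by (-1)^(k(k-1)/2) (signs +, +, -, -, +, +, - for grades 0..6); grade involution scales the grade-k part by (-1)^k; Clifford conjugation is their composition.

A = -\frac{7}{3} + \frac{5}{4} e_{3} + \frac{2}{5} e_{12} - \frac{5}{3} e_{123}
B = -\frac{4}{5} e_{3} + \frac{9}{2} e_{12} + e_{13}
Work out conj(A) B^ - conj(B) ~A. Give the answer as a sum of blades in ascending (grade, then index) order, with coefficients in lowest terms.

first term: \frac{4}{5} + \frac{5}{4} e_{1} - \frac{5}{3} e_{2} + \frac{169}{30} e_{3} - \frac{71}{6} e_{12} - \frac{7}{3} e_{13} + \frac{2}{5} e_{23} - \frac{1189}{200} e_{123}
second term: -\frac{4}{5} - \frac{5}{4} e_{1} - \frac{5}{3} e_{2} + \frac{169}{30} e_{3} + \frac{71}{6} e_{12} + \frac{7}{3} e_{13} + \frac{2}{5} e_{23} - \frac{1189}{200} e_{123}
Answer: \frac{8}{5} + \frac{5}{2} e_{1} - \frac{71}{3} e_{12} - \frac{14}{3} e_{13}


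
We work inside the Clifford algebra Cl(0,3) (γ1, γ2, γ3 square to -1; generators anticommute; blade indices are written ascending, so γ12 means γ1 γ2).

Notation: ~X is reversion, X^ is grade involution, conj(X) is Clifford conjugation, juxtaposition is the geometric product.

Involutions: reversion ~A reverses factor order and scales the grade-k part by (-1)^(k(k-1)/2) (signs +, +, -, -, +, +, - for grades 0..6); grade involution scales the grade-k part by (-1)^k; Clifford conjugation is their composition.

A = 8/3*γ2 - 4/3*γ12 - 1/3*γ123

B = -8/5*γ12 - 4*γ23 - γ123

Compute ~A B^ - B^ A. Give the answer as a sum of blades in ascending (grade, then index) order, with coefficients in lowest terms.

first term: 37/15 - 44/15*γ1 + 148/15*γ3 + 8*γ13
second term: -37/15 + 44/15*γ1 - 148/15*γ3 + 8*γ13
Answer: 74/15 - 88/15*γ1 + 296/15*γ3


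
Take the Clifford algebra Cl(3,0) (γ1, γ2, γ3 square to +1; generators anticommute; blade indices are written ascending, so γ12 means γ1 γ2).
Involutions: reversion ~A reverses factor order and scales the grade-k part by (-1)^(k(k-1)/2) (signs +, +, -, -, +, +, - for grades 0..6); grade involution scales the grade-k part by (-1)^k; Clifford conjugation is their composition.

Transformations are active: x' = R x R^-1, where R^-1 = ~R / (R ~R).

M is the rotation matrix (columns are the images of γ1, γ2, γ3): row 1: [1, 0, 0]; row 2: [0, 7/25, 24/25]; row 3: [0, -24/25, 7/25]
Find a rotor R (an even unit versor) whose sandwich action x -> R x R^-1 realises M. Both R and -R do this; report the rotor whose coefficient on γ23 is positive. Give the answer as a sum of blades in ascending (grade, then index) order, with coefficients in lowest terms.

Method: write R = a + b12*γ12 + b13*γ13 + b23*γ23 with a^2 + b12^2 + b13^2 + b23^2 = 1 (so R^-1 = ~R). Expanding the columns R e_j ~R gives tr M = 4a^2 - 1 and, from the antisymmetric part, M21 - M12 = -4a*b12, M13 - M31 = 4a*b13, M32 - M23 = -4a*b23.
Here tr M = 39/25, so a^2 = (1 + tr M)/4 = 16/25 and a = ±4/5. Taking a = 4/5: M21 - M12 = 0, M13 - M31 = 0, M32 - M23 = -48/25, giving b12 = 0, b13 = 0, b23 = 3/5, i.e. R = 4/5 + 3/5*γ23.
Its γ23 coefficient is already positive.
Answer: 4/5 + 3/5*γ23. Uniqueness: Spin(3) -> SO(3) maps R and -R to the same rotation of trace 39/25; fixing the sign of the γ23 coefficient removes the ambiguity.


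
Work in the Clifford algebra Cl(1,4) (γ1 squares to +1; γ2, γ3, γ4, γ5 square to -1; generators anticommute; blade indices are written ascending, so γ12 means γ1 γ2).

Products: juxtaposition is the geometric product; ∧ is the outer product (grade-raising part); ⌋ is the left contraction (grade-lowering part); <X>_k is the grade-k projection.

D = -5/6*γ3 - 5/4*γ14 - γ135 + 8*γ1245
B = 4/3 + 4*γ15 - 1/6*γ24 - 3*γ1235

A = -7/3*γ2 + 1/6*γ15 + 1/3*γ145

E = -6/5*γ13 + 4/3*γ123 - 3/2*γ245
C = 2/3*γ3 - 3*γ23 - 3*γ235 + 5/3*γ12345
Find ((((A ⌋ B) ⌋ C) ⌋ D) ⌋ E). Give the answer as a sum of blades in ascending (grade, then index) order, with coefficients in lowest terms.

step 1: 2/3 - 7/18*γ4 - 1/2*γ23 + 7*γ135
step 2: -3/2 + 4/9*γ3 - 3/2*γ5 - 2*γ23 + 35/3*γ24 + 5/6*γ145 - 2*γ235 - 35/54*γ1235 + 10/9*γ12345
step 3: 10/27 - 20/3*γ2 + 5/4*γ3 - 3/2*γ13 + 15/8*γ14 - 844/9*γ15 - 12*γ124 + 3/2*γ135 - 12*γ1245
step 4: 9/5 - 3/2*γ1 + 2*γ2 - 5/3*γ12 - 28/3*γ13 - 10*γ45 + 40/81*γ123 - 5/9*γ245
Answer: 9/5 - 3/2*γ1 + 2*γ2 - 5/3*γ12 - 28/3*γ13 - 10*γ45 + 40/81*γ123 - 5/9*γ245


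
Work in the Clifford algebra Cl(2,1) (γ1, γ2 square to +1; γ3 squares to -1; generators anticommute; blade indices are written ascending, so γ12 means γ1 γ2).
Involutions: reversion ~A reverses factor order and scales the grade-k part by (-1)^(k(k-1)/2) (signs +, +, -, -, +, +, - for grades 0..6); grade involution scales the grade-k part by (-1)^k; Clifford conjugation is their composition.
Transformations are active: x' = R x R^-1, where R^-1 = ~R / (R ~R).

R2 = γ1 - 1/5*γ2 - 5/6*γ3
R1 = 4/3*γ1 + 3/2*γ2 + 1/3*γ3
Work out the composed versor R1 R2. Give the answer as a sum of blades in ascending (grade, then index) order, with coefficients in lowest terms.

Distribute over the terms of R1 (each basis-blade product reordered to ascending indices, repeated generators contracted through their squares):
(4/3*γ1) R2 = 4/3 - 4/15*γ12 - 10/9*γ13
(3/2*γ2) R2 = -3/10 - 3/2*γ12 - 5/4*γ23
(1/3*γ3) R2 = 5/18 - 1/3*γ13 + 1/15*γ23
Summing the partial products and collecting blades:
Answer: 59/45 - 53/30*γ12 - 13/9*γ13 - 71/60*γ23


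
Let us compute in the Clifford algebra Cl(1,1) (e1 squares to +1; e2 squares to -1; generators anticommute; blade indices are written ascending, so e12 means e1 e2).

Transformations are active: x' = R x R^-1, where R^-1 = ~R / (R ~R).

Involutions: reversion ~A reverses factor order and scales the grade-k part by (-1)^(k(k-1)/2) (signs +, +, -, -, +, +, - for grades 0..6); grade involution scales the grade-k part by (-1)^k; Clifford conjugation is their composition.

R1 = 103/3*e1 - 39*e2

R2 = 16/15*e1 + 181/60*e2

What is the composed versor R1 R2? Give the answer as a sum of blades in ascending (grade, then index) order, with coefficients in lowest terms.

Distribute over the terms of R1 (each basis-blade product reordered to ascending indices, repeated generators contracted through their squares):
(103/3*e1) R2 = 1648/45 + 18643/180*e12
(-39*e2) R2 = 2353/20 + 208/5*e12
Summing the partial products and collecting blades:
Answer: 27769/180 + 26131/180*e12


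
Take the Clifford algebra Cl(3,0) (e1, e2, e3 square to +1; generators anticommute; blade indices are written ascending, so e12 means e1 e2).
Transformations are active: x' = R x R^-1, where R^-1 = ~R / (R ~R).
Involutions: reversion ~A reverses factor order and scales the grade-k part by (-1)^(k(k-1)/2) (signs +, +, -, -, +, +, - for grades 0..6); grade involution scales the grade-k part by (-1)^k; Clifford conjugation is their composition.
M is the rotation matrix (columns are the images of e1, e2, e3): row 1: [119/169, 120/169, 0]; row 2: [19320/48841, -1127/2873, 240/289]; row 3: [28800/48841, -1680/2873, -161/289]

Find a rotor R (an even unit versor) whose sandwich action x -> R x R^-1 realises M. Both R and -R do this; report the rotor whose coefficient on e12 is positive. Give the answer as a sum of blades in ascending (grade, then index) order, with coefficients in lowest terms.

Method: write R = a + b12*e12 + b13*e13 + b23*e23 with a^2 + b12^2 + b13^2 + b23^2 = 1 (so R^-1 = ~R). Expanding the columns R e_j ~R gives tr M = 4a^2 - 1 and, from the antisymmetric part, M21 - M12 = -4a*b12, M13 - M31 = 4a*b13, M32 - M23 = -4a*b23.
Here tr M = -11977/48841, so a^2 = (1 + tr M)/4 = 9216/48841 and a = ±96/221. Taking a = 96/221: M21 - M12 = -15360/48841, M13 - M31 = -28800/48841, M32 - M23 = -69120/48841, giving b12 = 40/221, b13 = -75/221, b23 = 180/221, i.e. R = 96/221 + 40/221*e12 - 75/221*e13 + 180/221*e23.
Its e12 coefficient is already positive.
Answer: 96/221 + 40/221*e12 - 75/221*e13 + 180/221*e23. Why the constraint matters: R and -R act identically through the sandwich — M has trace -11977/48841 either way — so only the sign condition on e12 picks one of the two preimages.


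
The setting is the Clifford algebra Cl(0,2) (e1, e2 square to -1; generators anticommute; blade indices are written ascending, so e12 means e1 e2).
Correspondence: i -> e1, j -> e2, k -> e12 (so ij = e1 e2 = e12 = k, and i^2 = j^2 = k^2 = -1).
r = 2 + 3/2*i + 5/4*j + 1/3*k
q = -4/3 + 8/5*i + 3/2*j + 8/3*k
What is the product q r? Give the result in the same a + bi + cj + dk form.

In blades: q = -4/3 + 8/5*e1 + 3/2*e2 + 8/3*e12, r = 2 + 3/2*e1 + 5/4*e2 + 1/3*e12.
Distribute q over r term by term (generator squares from the signature, products reordered to ascending indices): (-4/3)*r = -8/3 - 2*e1 - 5/3*e2 - 4/9*e12; (8/5*e1)*r = -12/5 + 16/5*e1 - 8/15*e2 + 2*e12; (3/2*e2)*r = -15/8 + 1/2*e1 + 3*e2 - 9/4*e12; (8/3*e12)*r = -8/9 - 10/3*e1 + 4*e2 + 16/3*e12.
Sum: -2819/360 - 49/30*e1 + 24/5*e2 + 167/36*e12; translating back through the correspondence:
Answer: -2819/360 - 49/30*i + 24/5*j + 167/36*k


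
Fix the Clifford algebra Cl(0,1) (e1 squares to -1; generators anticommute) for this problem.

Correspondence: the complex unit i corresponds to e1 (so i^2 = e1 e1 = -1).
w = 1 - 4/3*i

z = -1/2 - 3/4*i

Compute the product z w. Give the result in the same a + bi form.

In blades: z = -1/2 - 3/4*e1, w = 1 - 4/3*e1.
Distribute z over w term by term (generator squares from the signature, products reordered to ascending indices): (-1/2)*w = -1/2 + 2/3*e1; (-3/4*e1)*w = -1 - 3/4*e1.
Sum: -3/2 - 1/12*e1; translating back through the correspondence:
Answer: -3/2 - 1/12*i


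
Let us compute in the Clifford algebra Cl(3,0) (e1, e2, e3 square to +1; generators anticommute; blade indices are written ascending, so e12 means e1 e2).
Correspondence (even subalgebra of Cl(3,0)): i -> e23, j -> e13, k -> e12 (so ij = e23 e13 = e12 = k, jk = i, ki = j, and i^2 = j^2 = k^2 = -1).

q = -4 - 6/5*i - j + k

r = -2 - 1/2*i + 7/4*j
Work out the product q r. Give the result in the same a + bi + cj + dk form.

In blades: q = -4 + e12 - e13 - 6/5*e23, r = -2 + 7/4*e13 - 1/2*e23.
Distribute q over r term by term (generator squares from the signature, products reordered to ascending indices): (-4)*r = 8 - 7*e13 + 2*e23; (e12)*r = -2*e12 - 1/2*e13 - 7/4*e23; (-e13)*r = 7/4 - 1/2*e12 + 2*e13; (-6/5*e23)*r = -3/5 - 21/10*e12 + 12/5*e23.
Sum: 183/20 - 23/5*e12 - 11/2*e13 + 53/20*e23; translating back through the correspondence:
Answer: 183/20 + 53/20*i - 11/2*j - 23/5*k


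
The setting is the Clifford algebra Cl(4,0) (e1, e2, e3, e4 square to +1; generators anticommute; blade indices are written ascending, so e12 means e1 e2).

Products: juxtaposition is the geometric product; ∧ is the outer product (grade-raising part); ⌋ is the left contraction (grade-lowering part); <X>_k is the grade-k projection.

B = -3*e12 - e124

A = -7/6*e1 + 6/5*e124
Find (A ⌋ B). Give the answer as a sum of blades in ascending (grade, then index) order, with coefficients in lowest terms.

step 1: 6/5 + 7/2*e2 + 7/6*e24
Answer: 6/5 + 7/2*e2 + 7/6*e24


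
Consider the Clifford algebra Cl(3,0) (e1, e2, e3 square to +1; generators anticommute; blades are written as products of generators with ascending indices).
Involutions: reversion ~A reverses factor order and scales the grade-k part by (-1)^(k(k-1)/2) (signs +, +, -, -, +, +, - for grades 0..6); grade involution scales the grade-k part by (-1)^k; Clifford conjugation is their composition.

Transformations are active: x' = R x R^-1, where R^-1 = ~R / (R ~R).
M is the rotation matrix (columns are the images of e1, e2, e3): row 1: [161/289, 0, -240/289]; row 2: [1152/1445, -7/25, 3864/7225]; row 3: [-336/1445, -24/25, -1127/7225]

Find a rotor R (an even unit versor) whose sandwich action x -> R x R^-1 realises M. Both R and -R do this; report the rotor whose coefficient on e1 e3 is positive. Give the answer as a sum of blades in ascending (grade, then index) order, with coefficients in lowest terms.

Method: write R = a + b12*e1 e2 + b13*e1 e3 + b23*e2 e3 with a^2 + b12^2 + b13^2 + b23^2 = 1 (so R^-1 = ~R). Expanding the columns R e_j ~R gives tr M = 4a^2 - 1 and, from the antisymmetric part, M21 - M12 = -4a*b12, M13 - M31 = 4a*b13, M32 - M23 = -4a*b23.
Here tr M = 35/289, so a^2 = (1 + tr M)/4 = 81/289 and a = ±9/17. Taking a = 9/17: M21 - M12 = 1152/1445, M13 - M31 = -864/1445, M32 - M23 = -432/289, giving b12 = -32/85, b13 = -24/85, b23 = 12/17, i.e. R = 9/17 - 32/85*e1 e2 - 24/85*e1 e3 + 12/17*e2 e3.
Its e1 e3 coefficient is negative, so report the other preimage -R.
Answer: -9/17 + 32/85*e1 e2 + 24/85*e1 e3 - 12/17*e2 e3. Recall the cover is two-to-one: with M of trace 35/289, both preimages act alike, and the stated e1 e3 sign chooses the sheet.
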